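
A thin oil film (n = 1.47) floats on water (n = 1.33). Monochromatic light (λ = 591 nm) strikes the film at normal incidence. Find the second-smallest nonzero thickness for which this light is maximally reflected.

302 nm

Ray reflecting at the top interface goes from n = 1.0 toward n = 1.47: a half-wave phase shift.
At the lower boundary (n = 1.47 to n = 1.33) the reflected ray undergoes no phase shift.
Exactly one π shift → a net half-wave offset.
With one net inversion, constructive interference in reflection requires 2 n t = (m + ½) λ.
The second-smallest nonzero thickness corresponds to m = 1: t = (m + ½) λ / (2 n) = 1.50 × 591 / (2 × 1.47) = 302 nm.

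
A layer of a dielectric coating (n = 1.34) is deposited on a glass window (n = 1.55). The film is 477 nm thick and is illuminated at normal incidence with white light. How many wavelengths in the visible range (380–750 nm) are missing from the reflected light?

At the upper boundary (n = 1.0 to n = 1.34) the reflected ray undergoes a half-wave phase shift.
Ray reflecting at the bottom interface goes from n = 1.34 toward n = 1.55: a half-wave phase shift.
Net: no relative phase inversion (both shifts match).
With no net inversion, destructive interference in reflection requires 2 n t = (m + ½) λ.
λ = 2 n t / (m + ½) = 1278 / (m + ½) nm.
m=1: 852 nm (IR); m=2: 511 nm (visible); m=3: 365 nm (UV).

1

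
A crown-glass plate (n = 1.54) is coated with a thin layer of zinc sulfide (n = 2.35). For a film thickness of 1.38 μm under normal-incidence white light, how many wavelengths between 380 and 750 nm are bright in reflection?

Ray reflecting at the top interface goes from n = 1.0 toward n = 2.35: a half-wave phase shift.
At the lower boundary (n = 2.35 to n = 1.54) the reflected ray undergoes no phase shift.
Exactly one π shift → a net half-wave offset.
So the condition for constructive reflection is 2 n t = (m + ½) λ.
λ = 2 n t / (m + ½) = 6486 / (m + ½) nm.
m=8: 763 nm (IR); m=9: 683 nm (visible); m=10: 618 nm (visible); m=11: 564 nm (visible); m=12: 519 nm (visible); m=13: 480 nm (visible); m=14: 447 nm (visible); m=15: 418 nm (visible); m=16: 393 nm (visible); m=17: 371 nm (UV).

8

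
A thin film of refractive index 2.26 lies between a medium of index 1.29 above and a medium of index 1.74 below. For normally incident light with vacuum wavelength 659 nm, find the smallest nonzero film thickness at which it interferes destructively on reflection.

Ray reflecting at the top interface goes from n = 1.29 toward n = 2.26: a half-wave phase shift.
Ray reflecting at the bottom interface goes from n = 2.26 toward n = 1.74: no phase shift.
Net: one phase inversion between the two reflected rays.
So the condition for destructive reflection is 2 n t = m λ.
Minimum nonzero at m = 1: t = λ / (2 n) = 659 / (2 × 2.26) = 146 nm.

146 nm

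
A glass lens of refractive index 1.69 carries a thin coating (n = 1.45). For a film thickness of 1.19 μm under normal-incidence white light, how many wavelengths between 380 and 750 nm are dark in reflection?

Ray reflecting at the top interface goes from n = 1.0 toward n = 1.45: a half-wave phase shift.
At the lower boundary (n = 1.45 to n = 1.69) the reflected ray undergoes a half-wave phase shift.
Net: no relative phase inversion (both shifts match).
So the condition for destructive reflection is 2 n t = (m + ½) λ.
λ = 2 n t / (m + ½) = 3451 / (m + ½) nm.
m=4: 767 nm (IR); m=5: 627 nm (visible); m=6: 531 nm (visible); m=7: 460 nm (visible); m=8: 406 nm (visible); m=9: 363 nm (UV).

4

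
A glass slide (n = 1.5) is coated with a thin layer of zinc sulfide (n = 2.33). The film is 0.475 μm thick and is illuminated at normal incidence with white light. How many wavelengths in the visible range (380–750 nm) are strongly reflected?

Ray reflecting at the top interface goes from n = 1.0 toward n = 2.33: a half-wave phase shift.
Ray reflecting at the bottom interface goes from n = 2.33 toward n = 1.5: no phase shift.
The two reflections differ by half a wavelength.
For strong reflection here: 2 n t = (m + ½) λ.
λ = 2 n t / (m + ½) = 2214 / (m + ½) nm.
m=2: 885 nm (IR); m=3: 632 nm (visible); m=4: 492 nm (visible); m=5: 402 nm (visible); m=6: 341 nm (UV).

3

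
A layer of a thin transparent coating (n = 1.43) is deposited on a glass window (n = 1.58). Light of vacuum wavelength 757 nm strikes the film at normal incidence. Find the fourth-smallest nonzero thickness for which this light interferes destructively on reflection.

Top surface (1.0 → 1.43): reflection off a higher-index medium gives a half-wave phase shift.
Bottom surface (1.43 → 1.58): reflection off a higher-index medium gives a half-wave phase shift.
Net: no relative phase inversion (both shifts match).
So the condition for destructive reflection is 2 n t = (m + ½) λ.
The fourth-smallest nonzero thickness corresponds to m = 3: t = (m + ½) λ / (2 n) = 3.50 × 757 / (2 × 1.43) = 926 nm.

926 nm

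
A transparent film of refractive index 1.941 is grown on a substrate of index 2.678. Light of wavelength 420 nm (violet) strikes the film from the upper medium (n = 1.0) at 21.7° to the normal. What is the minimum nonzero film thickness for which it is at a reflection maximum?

Top surface (1.0 → 1.941): reflection off a higher-index medium gives a half-wave phase shift.
Bottom surface (1.941 → 2.678): reflection off a higher-index medium gives a half-wave phase shift.
Net: no relative phase inversion (both shifts match).
So the condition for constructive reflection is 2 n t cos θ_r = m λ.
Snell's law: 1.0 sin 21.7° = 1.941 sin θ_r → sin θ_r = 0.190, cos θ_r = 0.982.
Minimum nonzero at m = 1: t = λ / (2 n cos θ_r) = 420 / (2 × 1.941 × 0.982) = 110 nm.

110 nm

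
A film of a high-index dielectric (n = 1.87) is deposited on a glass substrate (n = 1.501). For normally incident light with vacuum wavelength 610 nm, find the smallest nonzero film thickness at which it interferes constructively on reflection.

Ray reflecting at the top interface goes from n = 1.0 toward n = 1.87: a half-wave phase shift.
At the lower boundary (n = 1.87 to n = 1.501) the reflected ray undergoes no phase shift.
Net: one phase inversion between the two reflected rays.
With one net inversion, constructive interference in reflection requires 2 n t = (m + ½) λ.
Minimum at m = 0: t = λ / (4 n) = 610 / (4 × 1.87) = 81.6 nm.

81.6 nm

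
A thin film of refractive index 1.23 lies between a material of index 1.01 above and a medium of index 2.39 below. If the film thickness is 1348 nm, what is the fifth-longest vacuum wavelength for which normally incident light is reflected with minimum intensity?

At the upper boundary (n = 1.01 to n = 1.23) the reflected ray undergoes a half-wave phase shift.
Bottom surface (1.23 → 2.39): reflection off a higher-index medium gives a half-wave phase shift.
The two reflections carry the same phase change, so no net offset.
With no net inversion, destructive interference in reflection requires 2 n t = (m + ½) λ.
λ = 2 n t / (m + ½). The fifth-longest wavelength is m = 4: λ = 2 × 1.23 × 1348 / 4.50 = 737 nm.

737 nm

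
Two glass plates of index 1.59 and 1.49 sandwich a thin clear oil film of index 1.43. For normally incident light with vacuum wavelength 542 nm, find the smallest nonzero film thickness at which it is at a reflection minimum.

190 nm

Top surface (1.59 → 1.43): reflection off a lower-index medium gives no phase shift.
At the lower boundary (n = 1.43 to n = 1.49) the reflected ray undergoes a half-wave phase shift.
The two reflections differ by half a wavelength.
For minimum reflection here: 2 n t = m λ.
Minimum nonzero at m = 1: t = λ / (2 n) = 542 / (2 × 1.43) = 190 nm.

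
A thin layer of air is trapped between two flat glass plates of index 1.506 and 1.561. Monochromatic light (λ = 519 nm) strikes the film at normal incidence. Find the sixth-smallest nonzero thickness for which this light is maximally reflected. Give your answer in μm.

At the upper boundary (n = 1.506 to n = 1.0) the reflected ray undergoes no phase shift.
Ray reflecting at the bottom interface goes from n = 1.0 toward n = 1.561: a half-wave phase shift.
Exactly one π shift → a net half-wave offset.
With one net inversion, constructive interference in reflection requires 2 n t = (m + ½) λ.
The sixth-smallest nonzero thickness corresponds to m = 5: t = (m + ½) λ / (2 n) = 5.50 × 519 / (2 × 1.0) = 1427 nm.

1.43 μm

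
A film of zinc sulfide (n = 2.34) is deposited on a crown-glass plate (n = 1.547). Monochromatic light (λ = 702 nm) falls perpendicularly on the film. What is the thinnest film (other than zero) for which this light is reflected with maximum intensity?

Ray reflecting at the top interface goes from n = 1.0 toward n = 2.34: a half-wave phase shift.
Bottom surface (2.34 → 1.547): reflection off a lower-index medium gives no phase shift.
The two reflections differ by half a wavelength.
With one net inversion, constructive interference in reflection requires 2 n t = (m + ½) λ.
Minimum at m = 0: t = λ / (4 n) = 702 / (4 × 2.34) = 75.0 nm.

75.0 nm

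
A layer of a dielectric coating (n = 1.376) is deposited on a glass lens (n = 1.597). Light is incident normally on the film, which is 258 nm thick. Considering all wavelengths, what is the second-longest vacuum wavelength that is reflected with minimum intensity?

Ray reflecting at the top interface goes from n = 1.0 toward n = 1.376: a half-wave phase shift.
At the lower boundary (n = 1.376 to n = 1.597) the reflected ray undergoes a half-wave phase shift.
The two reflections carry the same phase change, so no net offset.
For weak reflection here: 2 n t = (m + ½) λ.
λ = 2 n t / (m + ½). The second-longest wavelength is m = 1: λ = 2 × 1.376 × 258 / 1.50 = 473 nm.

473 nm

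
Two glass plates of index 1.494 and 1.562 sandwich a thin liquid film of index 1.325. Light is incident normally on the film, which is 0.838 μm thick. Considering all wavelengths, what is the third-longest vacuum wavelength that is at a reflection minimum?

At the upper boundary (n = 1.494 to n = 1.325) the reflected ray undergoes no phase shift.
Ray reflecting at the bottom interface goes from n = 1.325 toward n = 1.562: a half-wave phase shift.
Exactly one π shift → a net half-wave offset.
With one net inversion, destructive interference in reflection requires 2 n t = m λ.
λ = 2 n t / m. The third-longest wavelength is m = 3: λ = 2 × 1.325 × 838 / 3.00 = 740 nm.

740 nm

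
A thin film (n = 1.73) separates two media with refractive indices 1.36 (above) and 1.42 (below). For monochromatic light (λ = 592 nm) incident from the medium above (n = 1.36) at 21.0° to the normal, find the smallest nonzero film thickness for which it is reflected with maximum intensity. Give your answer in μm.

0.0892 μm

Ray reflecting at the top interface goes from n = 1.36 toward n = 1.73: a half-wave phase shift.
Ray reflecting at the bottom interface goes from n = 1.73 toward n = 1.42: no phase shift.
Net: one phase inversion between the two reflected rays.
With one net inversion, constructive interference in reflection requires 2 n t cos θ_r = (m + ½) λ.
Snell's law: 1.36 sin 21.0° = 1.73 sin θ_r → sin θ_r = 0.282, cos θ_r = 0.959.
Minimum at m = 0: t = λ / (4 n cos θ_r) = 592 / (4 × 1.73 × 0.959) = 89.2 nm.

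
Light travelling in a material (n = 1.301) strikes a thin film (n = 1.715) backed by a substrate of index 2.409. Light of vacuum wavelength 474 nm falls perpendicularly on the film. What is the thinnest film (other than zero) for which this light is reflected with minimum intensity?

69.1 nm

Ray reflecting at the top interface goes from n = 1.301 toward n = 1.715: a half-wave phase shift.
Bottom surface (1.715 → 2.409): reflection off a higher-index medium gives a half-wave phase shift.
Zero or two π shifts → no net half-wave offset.
With no net inversion, destructive interference in reflection requires 2 n t = (m + ½) λ.
Minimum at m = 0: t = λ / (4 n) = 474 / (4 × 1.715) = 69.1 nm.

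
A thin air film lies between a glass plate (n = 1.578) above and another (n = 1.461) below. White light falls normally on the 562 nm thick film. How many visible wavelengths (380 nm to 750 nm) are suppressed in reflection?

1

Ray reflecting at the top interface goes from n = 1.578 toward n = 1.0: no phase shift.
Ray reflecting at the bottom interface goes from n = 1.0 toward n = 1.461: a half-wave phase shift.
Exactly one π shift → a net half-wave offset.
For dark reflection here: 2 n t = m λ.
λ = 2 n t / m = 1124 / m nm.
m=1: 1124 nm (IR); m=2: 562 nm (visible); m=3: 375 nm (UV).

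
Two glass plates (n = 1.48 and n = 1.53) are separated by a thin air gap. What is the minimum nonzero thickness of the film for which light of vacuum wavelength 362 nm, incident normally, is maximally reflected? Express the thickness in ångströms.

Ray reflecting at the top interface goes from n = 1.48 toward n = 1.0: no phase shift.
Ray reflecting at the bottom interface goes from n = 1.0 toward n = 1.53: a half-wave phase shift.
The two reflections differ by half a wavelength.
So the condition for constructive reflection is 2 n t = (m + ½) λ.
Minimum at m = 0: t = λ / (4 n) = 362 / (4 × 1.0) = 90.5 nm.

905 Å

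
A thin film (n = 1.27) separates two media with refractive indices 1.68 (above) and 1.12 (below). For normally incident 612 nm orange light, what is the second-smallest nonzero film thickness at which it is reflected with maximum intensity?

At the upper boundary (n = 1.68 to n = 1.27) the reflected ray undergoes no phase shift.
Ray reflecting at the bottom interface goes from n = 1.27 toward n = 1.12: no phase shift.
The two reflections carry the same phase change, so no net offset.
For strong reflection here: 2 n t = m λ.
The second-smallest nonzero thickness corresponds to m = 2: t = m λ / (2 n) = 2.00 × 612 / (2 × 1.27) = 482 nm.

482 nm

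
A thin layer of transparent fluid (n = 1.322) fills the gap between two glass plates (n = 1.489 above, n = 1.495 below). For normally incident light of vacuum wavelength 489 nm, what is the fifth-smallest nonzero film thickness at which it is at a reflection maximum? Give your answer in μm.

At the upper boundary (n = 1.489 to n = 1.322) the reflected ray undergoes no phase shift.
At the lower boundary (n = 1.322 to n = 1.495) the reflected ray undergoes a half-wave phase shift.
Exactly one π shift → a net half-wave offset.
So the condition for constructive reflection is 2 n t = (m + ½) λ.
The fifth-smallest nonzero thickness corresponds to m = 4: t = (m + ½) λ / (2 n) = 4.50 × 489 / (2 × 1.322) = 832 nm.

0.832 μm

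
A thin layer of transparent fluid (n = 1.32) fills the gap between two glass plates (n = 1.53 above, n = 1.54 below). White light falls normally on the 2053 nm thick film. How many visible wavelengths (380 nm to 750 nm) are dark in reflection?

At the upper boundary (n = 1.53 to n = 1.32) the reflected ray undergoes no phase shift.
Ray reflecting at the bottom interface goes from n = 1.32 toward n = 1.54: a half-wave phase shift.
The two reflections differ by half a wavelength.
With one net inversion, destructive interference in reflection requires 2 n t = m λ.
λ = 2 n t / m = 5420 / m nm.
m=7: 774 nm (IR); m=8: 677 nm (visible); m=9: 602 nm (visible); m=10: 542 nm (visible); m=11: 493 nm (visible); m=12: 452 nm (visible); m=13: 417 nm (visible); m=14: 387 nm (visible); m=15: 361 nm (UV).

7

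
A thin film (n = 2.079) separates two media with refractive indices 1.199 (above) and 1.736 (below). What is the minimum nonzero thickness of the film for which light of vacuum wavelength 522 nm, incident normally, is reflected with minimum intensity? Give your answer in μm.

At the upper boundary (n = 1.199 to n = 2.079) the reflected ray undergoes a half-wave phase shift.
Bottom surface (2.079 → 1.736): reflection off a lower-index medium gives no phase shift.
The two reflections differ by half a wavelength.
So the condition for destructive reflection is 2 n t = m λ.
Minimum nonzero at m = 1: t = λ / (2 n) = 522 / (2 × 2.079) = 126 nm.

0.126 μm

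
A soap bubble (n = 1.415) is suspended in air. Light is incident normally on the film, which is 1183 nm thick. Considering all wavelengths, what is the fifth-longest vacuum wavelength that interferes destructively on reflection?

670 nm

Ray reflecting at the top interface goes from n = 1.0 toward n = 1.415: a half-wave phase shift.
At the lower boundary (n = 1.415 to n = 1.0) the reflected ray undergoes no phase shift.
The two reflections differ by half a wavelength.
With one net inversion, destructive interference in reflection requires 2 n t = m λ.
λ = 2 n t / m. The fifth-longest wavelength is m = 5: λ = 2 × 1.415 × 1183 / 5.00 = 670 nm.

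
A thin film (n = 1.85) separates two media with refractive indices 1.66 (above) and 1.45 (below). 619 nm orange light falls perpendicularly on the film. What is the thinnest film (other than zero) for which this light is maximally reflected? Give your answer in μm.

0.0836 μm

Ray reflecting at the top interface goes from n = 1.66 toward n = 1.85: a half-wave phase shift.
Bottom surface (1.85 → 1.45): reflection off a lower-index medium gives no phase shift.
Exactly one π shift → a net half-wave offset.
For bright reflection here: 2 n t = (m + ½) λ.
Minimum at m = 0: t = λ / (4 n) = 619 / (4 × 1.85) = 83.6 nm.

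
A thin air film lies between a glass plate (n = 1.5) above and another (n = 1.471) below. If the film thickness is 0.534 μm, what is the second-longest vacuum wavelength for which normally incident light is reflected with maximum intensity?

Top surface (1.5 → 1.0): reflection off a lower-index medium gives no phase shift.
Bottom surface (1.0 → 1.471): reflection off a higher-index medium gives a half-wave phase shift.
The two reflections differ by half a wavelength.
So the condition for constructive reflection is 2 n t = (m + ½) λ.
λ = 2 n t / (m + ½). The second-longest wavelength is m = 1: λ = 2 × 1.0 × 534 / 1.50 = 712 nm.

712 nm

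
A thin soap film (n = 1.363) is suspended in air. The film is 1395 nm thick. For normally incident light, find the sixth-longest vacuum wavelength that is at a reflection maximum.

Top surface (1.0 → 1.363): reflection off a higher-index medium gives a half-wave phase shift.
Bottom surface (1.363 → 1.0): reflection off a lower-index medium gives no phase shift.
The two reflections differ by half a wavelength.
So the condition for constructive reflection is 2 n t = (m + ½) λ.
λ = 2 n t / (m + ½). The sixth-longest wavelength is m = 5: λ = 2 × 1.363 × 1395 / 5.50 = 691 nm.

691 nm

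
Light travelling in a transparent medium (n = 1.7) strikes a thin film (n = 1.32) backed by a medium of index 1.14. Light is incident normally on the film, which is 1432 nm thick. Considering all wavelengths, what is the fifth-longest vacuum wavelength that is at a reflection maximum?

Ray reflecting at the top interface goes from n = 1.7 toward n = 1.32: no phase shift.
At the lower boundary (n = 1.32 to n = 1.14) the reflected ray undergoes no phase shift.
The two reflections carry the same phase change, so no net offset.
So the condition for constructive reflection is 2 n t = m λ.
λ = 2 n t / m. The fifth-longest wavelength is m = 5: λ = 2 × 1.32 × 1432 / 5.00 = 756 nm.

756 nm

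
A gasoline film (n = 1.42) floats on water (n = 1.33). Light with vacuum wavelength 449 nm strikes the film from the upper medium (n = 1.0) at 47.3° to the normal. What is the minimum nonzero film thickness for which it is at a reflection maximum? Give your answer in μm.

0.0924 μm

At the upper boundary (n = 1.0 to n = 1.42) the reflected ray undergoes a half-wave phase shift.
At the lower boundary (n = 1.42 to n = 1.33) the reflected ray undergoes no phase shift.
Net: one phase inversion between the two reflected rays.
For strong reflection here: 2 n t cos θ_r = (m + ½) λ.
Snell's law: 1.0 sin 47.3° = 1.42 sin θ_r → sin θ_r = 0.518, cos θ_r = 0.856.
Minimum at m = 0: t = λ / (4 n cos θ_r) = 449 / (4 × 1.42 × 0.856) = 92.4 nm.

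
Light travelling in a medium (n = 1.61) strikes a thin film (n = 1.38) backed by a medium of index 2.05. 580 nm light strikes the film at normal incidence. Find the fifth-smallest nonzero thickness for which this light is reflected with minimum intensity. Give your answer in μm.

Top surface (1.61 → 1.38): reflection off a lower-index medium gives no phase shift.
At the lower boundary (n = 1.38 to n = 2.05) the reflected ray undergoes a half-wave phase shift.
Exactly one π shift → a net half-wave offset.
So the condition for destructive reflection is 2 n t = m λ.
The fifth-smallest nonzero thickness corresponds to m = 5: t = m λ / (2 n) = 5.00 × 580 / (2 × 1.38) = 1051 nm.

1.05 μm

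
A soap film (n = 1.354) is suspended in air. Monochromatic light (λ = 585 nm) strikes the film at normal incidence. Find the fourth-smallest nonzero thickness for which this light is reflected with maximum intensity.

756 nm

At the upper boundary (n = 1.0 to n = 1.354) the reflected ray undergoes a half-wave phase shift.
At the lower boundary (n = 1.354 to n = 1.0) the reflected ray undergoes no phase shift.
Exactly one π shift → a net half-wave offset.
So the condition for constructive reflection is 2 n t = (m + ½) λ.
The fourth-smallest nonzero thickness corresponds to m = 3: t = (m + ½) λ / (2 n) = 3.50 × 585 / (2 × 1.354) = 756 nm.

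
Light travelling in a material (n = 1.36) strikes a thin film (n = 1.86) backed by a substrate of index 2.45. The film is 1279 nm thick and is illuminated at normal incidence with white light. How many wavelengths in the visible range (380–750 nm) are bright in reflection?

6

Ray reflecting at the top interface goes from n = 1.36 toward n = 1.86: a half-wave phase shift.
Ray reflecting at the bottom interface goes from n = 1.86 toward n = 2.45: a half-wave phase shift.
The two reflections carry the same phase change, so no net offset.
With no net inversion, constructive interference in reflection requires 2 n t = m λ.
λ = 2 n t / m = 4758 / m nm.
m=6: 793 nm (IR); m=7: 680 nm (visible); m=8: 595 nm (visible); m=9: 529 nm (visible); m=10: 476 nm (visible); m=11: 433 nm (visible); m=12: 396 nm (visible); m=13: 366 nm (UV).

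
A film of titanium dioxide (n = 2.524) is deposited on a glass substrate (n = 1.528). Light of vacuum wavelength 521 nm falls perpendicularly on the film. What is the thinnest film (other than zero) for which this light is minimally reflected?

Top surface (1.0 → 2.524): reflection off a higher-index medium gives a half-wave phase shift.
Bottom surface (2.524 → 1.528): reflection off a lower-index medium gives no phase shift.
Exactly one π shift → a net half-wave offset.
So the condition for destructive reflection is 2 n t = m λ.
Minimum nonzero at m = 1: t = λ / (2 n) = 521 / (2 × 2.524) = 103 nm.

103 nm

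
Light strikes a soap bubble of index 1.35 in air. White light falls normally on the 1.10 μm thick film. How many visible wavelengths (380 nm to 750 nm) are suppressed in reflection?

Ray reflecting at the top interface goes from n = 1.0 toward n = 1.35: a half-wave phase shift.
Ray reflecting at the bottom interface goes from n = 1.35 toward n = 1.0: no phase shift.
Net: one phase inversion between the two reflected rays.
With one net inversion, destructive interference in reflection requires 2 n t = m λ.
λ = 2 n t / m = 2970 / m nm.
m=3: 990 nm (IR); m=4: 743 nm (visible); m=5: 594 nm (visible); m=6: 495 nm (visible); m=7: 424 nm (visible); m=8: 371 nm (UV).

4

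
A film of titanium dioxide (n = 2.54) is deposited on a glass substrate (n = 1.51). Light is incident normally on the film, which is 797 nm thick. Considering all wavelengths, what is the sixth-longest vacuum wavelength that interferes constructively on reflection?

736 nm

Ray reflecting at the top interface goes from n = 1.0 toward n = 2.54: a half-wave phase shift.
Ray reflecting at the bottom interface goes from n = 2.54 toward n = 1.51: no phase shift.
Exactly one π shift → a net half-wave offset.
So the condition for constructive reflection is 2 n t = (m + ½) λ.
λ = 2 n t / (m + ½). The sixth-longest wavelength is m = 5: λ = 2 × 2.54 × 797 / 5.50 = 736 nm.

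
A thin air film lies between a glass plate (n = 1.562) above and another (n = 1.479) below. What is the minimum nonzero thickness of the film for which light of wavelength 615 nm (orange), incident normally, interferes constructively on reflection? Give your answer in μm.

Top surface (1.562 → 1.0): reflection off a lower-index medium gives no phase shift.
Ray reflecting at the bottom interface goes from n = 1.0 toward n = 1.479: a half-wave phase shift.
Exactly one π shift → a net half-wave offset.
So the condition for constructive reflection is 2 n t = (m + ½) λ.
Minimum at m = 0: t = λ / (4 n) = 615 / (4 × 1.0) = 154 nm.

0.154 μm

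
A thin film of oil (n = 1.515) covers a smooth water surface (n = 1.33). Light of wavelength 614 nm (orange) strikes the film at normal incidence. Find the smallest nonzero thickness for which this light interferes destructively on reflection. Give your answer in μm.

Ray reflecting at the top interface goes from n = 1.0 toward n = 1.515: a half-wave phase shift.
Ray reflecting at the bottom interface goes from n = 1.515 toward n = 1.33: no phase shift.
The two reflections differ by half a wavelength.
With one net inversion, destructive interference in reflection requires 2 n t = m λ.
The smallest nonzero thickness corresponds to m = 1: t = m λ / (2 n) = 1.00 × 614 / (2 × 1.515) = 203 nm.

0.203 μm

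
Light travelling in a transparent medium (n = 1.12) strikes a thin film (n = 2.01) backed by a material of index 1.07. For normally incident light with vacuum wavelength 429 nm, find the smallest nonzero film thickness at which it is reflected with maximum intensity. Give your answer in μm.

0.0534 μm

Top surface (1.12 → 2.01): reflection off a higher-index medium gives a half-wave phase shift.
Ray reflecting at the bottom interface goes from n = 2.01 toward n = 1.07: no phase shift.
Exactly one π shift → a net half-wave offset.
For strong reflection here: 2 n t = (m + ½) λ.
Minimum at m = 0: t = λ / (4 n) = 429 / (4 × 2.01) = 53.4 nm.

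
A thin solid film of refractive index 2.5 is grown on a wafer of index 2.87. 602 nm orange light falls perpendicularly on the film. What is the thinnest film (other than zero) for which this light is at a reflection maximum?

Top surface (1.0 → 2.5): reflection off a higher-index medium gives a half-wave phase shift.
At the lower boundary (n = 2.5 to n = 2.87) the reflected ray undergoes a half-wave phase shift.
Zero or two π shifts → no net half-wave offset.
For maximum reflection here: 2 n t = m λ.
Minimum nonzero at m = 1: t = λ / (2 n) = 602 / (2 × 2.5) = 120 nm.

120 nm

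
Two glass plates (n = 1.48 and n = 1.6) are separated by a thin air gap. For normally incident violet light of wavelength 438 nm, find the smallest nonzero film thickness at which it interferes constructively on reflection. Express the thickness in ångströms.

1095 Å

Ray reflecting at the top interface goes from n = 1.48 toward n = 1.0: no phase shift.
Bottom surface (1.0 → 1.6): reflection off a higher-index medium gives a half-wave phase shift.
Net: one phase inversion between the two reflected rays.
With one net inversion, constructive interference in reflection requires 2 n t = (m + ½) λ.
Minimum at m = 0: t = λ / (4 n) = 438 / (4 × 1.0) = 110 nm.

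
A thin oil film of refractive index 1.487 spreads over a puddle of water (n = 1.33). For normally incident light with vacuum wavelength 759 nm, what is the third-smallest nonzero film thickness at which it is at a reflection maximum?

638 nm

Top surface (1.0 → 1.487): reflection off a higher-index medium gives a half-wave phase shift.
At the lower boundary (n = 1.487 to n = 1.33) the reflected ray undergoes no phase shift.
The two reflections differ by half a wavelength.
So the condition for constructive reflection is 2 n t = (m + ½) λ.
The third-smallest nonzero thickness corresponds to m = 2: t = (m + ½) λ / (2 n) = 2.50 × 759 / (2 × 1.487) = 638 nm.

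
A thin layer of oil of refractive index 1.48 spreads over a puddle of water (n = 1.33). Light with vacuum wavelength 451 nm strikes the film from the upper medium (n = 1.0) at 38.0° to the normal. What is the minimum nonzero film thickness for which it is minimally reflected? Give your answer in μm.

Ray reflecting at the top interface goes from n = 1.0 toward n = 1.48: a half-wave phase shift.
At the lower boundary (n = 1.48 to n = 1.33) the reflected ray undergoes no phase shift.
Exactly one π shift → a net half-wave offset.
For minimum reflection here: 2 n t cos θ_r = m λ.
Snell's law: 1.0 sin 38.0° = 1.48 sin θ_r → sin θ_r = 0.416, cos θ_r = 0.909.
Minimum nonzero at m = 1: t = λ / (2 n cos θ_r) = 451 / (2 × 1.48 × 0.909) = 168 nm.

0.168 μm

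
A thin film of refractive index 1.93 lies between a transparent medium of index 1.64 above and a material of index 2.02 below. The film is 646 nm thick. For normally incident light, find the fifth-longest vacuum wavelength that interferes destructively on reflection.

554 nm

Ray reflecting at the top interface goes from n = 1.64 toward n = 1.93: a half-wave phase shift.
At the lower boundary (n = 1.93 to n = 2.02) the reflected ray undergoes a half-wave phase shift.
Net: no relative phase inversion (both shifts match).
For dark reflection here: 2 n t = (m + ½) λ.
λ = 2 n t / (m + ½). The fifth-longest wavelength is m = 4: λ = 2 × 1.93 × 646 / 4.50 = 554 nm.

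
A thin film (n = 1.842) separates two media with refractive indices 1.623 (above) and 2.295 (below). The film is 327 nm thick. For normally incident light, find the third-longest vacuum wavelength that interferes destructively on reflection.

482 nm

Top surface (1.623 → 1.842): reflection off a higher-index medium gives a half-wave phase shift.
Bottom surface (1.842 → 2.295): reflection off a higher-index medium gives a half-wave phase shift.
The two reflections carry the same phase change, so no net offset.
For weak reflection here: 2 n t = (m + ½) λ.
λ = 2 n t / (m + ½). The third-longest wavelength is m = 2: λ = 2 × 1.842 × 327 / 2.50 = 482 nm.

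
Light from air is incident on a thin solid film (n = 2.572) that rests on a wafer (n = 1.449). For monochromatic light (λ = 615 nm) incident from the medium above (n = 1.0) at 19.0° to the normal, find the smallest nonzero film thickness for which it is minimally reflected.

121 nm

Top surface (1.0 → 2.572): reflection off a higher-index medium gives a half-wave phase shift.
Bottom surface (2.572 → 1.449): reflection off a lower-index medium gives no phase shift.
Net: one phase inversion between the two reflected rays.
With one net inversion, destructive interference in reflection requires 2 n t cos θ_r = m λ.
Snell's law: 1.0 sin 19.0° = 2.572 sin θ_r → sin θ_r = 0.127, cos θ_r = 0.992.
Minimum nonzero at m = 1: t = λ / (2 n cos θ_r) = 615 / (2 × 2.572 × 0.992) = 121 nm.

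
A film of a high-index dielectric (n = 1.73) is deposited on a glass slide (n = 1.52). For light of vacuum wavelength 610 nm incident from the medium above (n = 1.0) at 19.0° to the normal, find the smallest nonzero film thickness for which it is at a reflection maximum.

89.8 nm

Ray reflecting at the top interface goes from n = 1.0 toward n = 1.73: a half-wave phase shift.
Ray reflecting at the bottom interface goes from n = 1.73 toward n = 1.52: no phase shift.
Exactly one π shift → a net half-wave offset.
With one net inversion, constructive interference in reflection requires 2 n t cos θ_r = (m + ½) λ.
Snell's law: 1.0 sin 19.0° = 1.73 sin θ_r → sin θ_r = 0.188, cos θ_r = 0.982.
Minimum at m = 0: t = λ / (4 n cos θ_r) = 610 / (4 × 1.73 × 0.982) = 89.8 nm.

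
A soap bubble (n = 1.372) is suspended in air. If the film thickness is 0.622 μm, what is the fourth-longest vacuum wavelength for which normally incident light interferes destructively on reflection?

427 nm

At the upper boundary (n = 1.0 to n = 1.372) the reflected ray undergoes a half-wave phase shift.
At the lower boundary (n = 1.372 to n = 1.0) the reflected ray undergoes no phase shift.
Exactly one π shift → a net half-wave offset.
For weak reflection here: 2 n t = m λ.
λ = 2 n t / m. The fourth-longest wavelength is m = 4: λ = 2 × 1.372 × 622 / 4.00 = 427 nm.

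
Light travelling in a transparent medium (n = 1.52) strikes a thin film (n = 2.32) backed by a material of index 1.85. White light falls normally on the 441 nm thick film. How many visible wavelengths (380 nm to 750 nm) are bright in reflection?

Ray reflecting at the top interface goes from n = 1.52 toward n = 2.32: a half-wave phase shift.
Bottom surface (2.32 → 1.85): reflection off a lower-index medium gives no phase shift.
Exactly one π shift → a net half-wave offset.
For strong reflection here: 2 n t = (m + ½) λ.
λ = 2 n t / (m + ½) = 2046 / (m + ½) nm.
m=2: 818 nm (IR); m=3: 585 nm (visible); m=4: 455 nm (visible); m=5: 372 nm (UV).

2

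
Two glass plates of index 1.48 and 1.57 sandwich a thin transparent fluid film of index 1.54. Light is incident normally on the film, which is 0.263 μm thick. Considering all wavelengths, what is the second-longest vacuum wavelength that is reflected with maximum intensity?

Ray reflecting at the top interface goes from n = 1.48 toward n = 1.54: a half-wave phase shift.
At the lower boundary (n = 1.54 to n = 1.57) the reflected ray undergoes a half-wave phase shift.
Zero or two π shifts → no net half-wave offset.
For bright reflection here: 2 n t = m λ.
λ = 2 n t / m. The second-longest wavelength is m = 2: λ = 2 × 1.54 × 263 / 2.00 = 405 nm.

405 nm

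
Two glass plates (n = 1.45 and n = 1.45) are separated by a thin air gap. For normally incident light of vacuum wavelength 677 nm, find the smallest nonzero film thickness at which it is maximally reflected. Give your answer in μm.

0.169 μm

Ray reflecting at the top interface goes from n = 1.45 toward n = 1.0: no phase shift.
Bottom surface (1.0 → 1.45): reflection off a higher-index medium gives a half-wave phase shift.
Net: one phase inversion between the two reflected rays.
So the condition for constructive reflection is 2 n t = (m + ½) λ.
Minimum at m = 0: t = λ / (4 n) = 677 / (4 × 1.0) = 169 nm.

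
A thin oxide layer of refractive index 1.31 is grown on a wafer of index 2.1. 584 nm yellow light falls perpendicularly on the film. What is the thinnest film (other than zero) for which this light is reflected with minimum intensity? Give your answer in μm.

0.111 μm

Ray reflecting at the top interface goes from n = 1.0 toward n = 1.31: a half-wave phase shift.
At the lower boundary (n = 1.31 to n = 2.1) the reflected ray undergoes a half-wave phase shift.
Net: no relative phase inversion (both shifts match).
With no net inversion, destructive interference in reflection requires 2 n t = (m + ½) λ.
Minimum at m = 0: t = λ / (4 n) = 584 / (4 × 1.31) = 111 nm.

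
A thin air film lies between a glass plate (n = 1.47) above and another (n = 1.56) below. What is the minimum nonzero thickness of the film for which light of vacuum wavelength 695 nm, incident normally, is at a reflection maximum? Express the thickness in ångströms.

1738 Å

Top surface (1.47 → 1.0): reflection off a lower-index medium gives no phase shift.
At the lower boundary (n = 1.0 to n = 1.56) the reflected ray undergoes a half-wave phase shift.
Exactly one π shift → a net half-wave offset.
For strong reflection here: 2 n t = (m + ½) λ.
Minimum at m = 0: t = λ / (4 n) = 695 / (4 × 1.0) = 174 nm.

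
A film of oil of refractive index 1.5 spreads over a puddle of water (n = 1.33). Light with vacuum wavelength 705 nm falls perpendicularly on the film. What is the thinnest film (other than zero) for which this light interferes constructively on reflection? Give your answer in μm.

0.118 μm

Top surface (1.0 → 1.5): reflection off a higher-index medium gives a half-wave phase shift.
At the lower boundary (n = 1.5 to n = 1.33) the reflected ray undergoes no phase shift.
The two reflections differ by half a wavelength.
With one net inversion, constructive interference in reflection requires 2 n t = (m + ½) λ.
Minimum at m = 0: t = λ / (4 n) = 705 / (4 × 1.5) = 118 nm.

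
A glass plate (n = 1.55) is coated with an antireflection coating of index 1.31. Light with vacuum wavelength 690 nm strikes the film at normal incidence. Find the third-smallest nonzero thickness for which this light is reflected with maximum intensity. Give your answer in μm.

0.790 μm

Top surface (1.0 → 1.31): reflection off a higher-index medium gives a half-wave phase shift.
At the lower boundary (n = 1.31 to n = 1.55) the reflected ray undergoes a half-wave phase shift.
Zero or two π shifts → no net half-wave offset.
With no net inversion, constructive interference in reflection requires 2 n t = m λ.
The third-smallest nonzero thickness corresponds to m = 3: t = m λ / (2 n) = 3.00 × 690 / (2 × 1.31) = 790 nm.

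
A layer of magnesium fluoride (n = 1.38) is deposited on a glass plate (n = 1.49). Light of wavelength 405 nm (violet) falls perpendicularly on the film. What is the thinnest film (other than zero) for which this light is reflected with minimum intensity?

Ray reflecting at the top interface goes from n = 1.0 toward n = 1.38: a half-wave phase shift.
At the lower boundary (n = 1.38 to n = 1.49) the reflected ray undergoes a half-wave phase shift.
Net: no relative phase inversion (both shifts match).
So the condition for destructive reflection is 2 n t = (m + ½) λ.
Minimum at m = 0: t = λ / (4 n) = 405 / (4 × 1.38) = 73.4 nm.

73.4 nm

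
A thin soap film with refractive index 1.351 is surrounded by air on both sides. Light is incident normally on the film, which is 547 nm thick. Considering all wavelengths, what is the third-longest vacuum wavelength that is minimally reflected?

493 nm

At the upper boundary (n = 1.0 to n = 1.351) the reflected ray undergoes a half-wave phase shift.
Bottom surface (1.351 → 1.0): reflection off a lower-index medium gives no phase shift.
Net: one phase inversion between the two reflected rays.
For minimum reflection here: 2 n t = m λ.
λ = 2 n t / m. The third-longest wavelength is m = 3: λ = 2 × 1.351 × 547 / 3.00 = 493 nm.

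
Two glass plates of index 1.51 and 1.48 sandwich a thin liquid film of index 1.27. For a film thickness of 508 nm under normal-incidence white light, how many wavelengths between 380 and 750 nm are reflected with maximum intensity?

1

Ray reflecting at the top interface goes from n = 1.51 toward n = 1.27: no phase shift.
At the lower boundary (n = 1.27 to n = 1.48) the reflected ray undergoes a half-wave phase shift.
Net: one phase inversion between the two reflected rays.
With one net inversion, constructive interference in reflection requires 2 n t = (m + ½) λ.
λ = 2 n t / (m + ½) = 1290 / (m + ½) nm.
m=1: 860 nm (IR); m=2: 516 nm (visible); m=3: 369 nm (UV).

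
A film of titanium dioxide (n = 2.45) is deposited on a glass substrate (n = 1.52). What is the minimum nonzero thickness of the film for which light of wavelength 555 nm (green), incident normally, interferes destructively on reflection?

At the upper boundary (n = 1.0 to n = 2.45) the reflected ray undergoes a half-wave phase shift.
At the lower boundary (n = 2.45 to n = 1.52) the reflected ray undergoes no phase shift.
Net: one phase inversion between the two reflected rays.
So the condition for destructive reflection is 2 n t = m λ.
Minimum nonzero at m = 1: t = λ / (2 n) = 555 / (2 × 2.45) = 113 nm.

113 nm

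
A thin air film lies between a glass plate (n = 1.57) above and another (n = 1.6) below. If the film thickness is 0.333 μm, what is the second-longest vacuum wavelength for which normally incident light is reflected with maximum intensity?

At the upper boundary (n = 1.57 to n = 1.0) the reflected ray undergoes no phase shift.
Bottom surface (1.0 → 1.6): reflection off a higher-index medium gives a half-wave phase shift.
Net: one phase inversion between the two reflected rays.
With one net inversion, constructive interference in reflection requires 2 n t = (m + ½) λ.
λ = 2 n t / (m + ½). The second-longest wavelength is m = 1: λ = 2 × 1.0 × 333 / 1.50 = 444 nm.

444 nm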